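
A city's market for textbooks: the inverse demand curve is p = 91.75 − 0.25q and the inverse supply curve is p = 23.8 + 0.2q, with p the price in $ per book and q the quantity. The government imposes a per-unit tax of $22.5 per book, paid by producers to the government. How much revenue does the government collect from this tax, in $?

Inverting to q(p) form: qd = 367 − 4p; qs = 5p − 119.
Before the tax: set 367 − 4p = 5p − 119 → p* = $54, q* = 151.
With the tax collected from producers, supply shifts: qs = 5(p − 22.5) − 119.
New equilibrium: consumers pay $66.5, producers receive $44, q = 101. (Wedge: pb − ps = 22.5.)
Revenue = t · Q = 22.5 · 101 = $2272.5.

Tax revenue = $2272.5.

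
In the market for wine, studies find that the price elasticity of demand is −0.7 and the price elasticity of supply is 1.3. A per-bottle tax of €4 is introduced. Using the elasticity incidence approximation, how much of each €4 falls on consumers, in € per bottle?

Consumers bear ≈ €2.6 per bottle.

Incidence ratio: consumers' share ≈ εs / (εs + |εd|) = 1.3 / (1.3 + 0.7) = 0.65.
So consumers bear ≈ 0.65 × €4 = €2.6; suppliers bear €1.4.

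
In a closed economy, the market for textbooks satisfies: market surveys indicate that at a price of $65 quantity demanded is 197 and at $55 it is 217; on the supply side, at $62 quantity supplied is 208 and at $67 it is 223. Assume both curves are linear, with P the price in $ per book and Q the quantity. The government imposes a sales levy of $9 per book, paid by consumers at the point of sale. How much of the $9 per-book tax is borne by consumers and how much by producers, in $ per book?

Demand slope: (217 − 197)/(55 − 65) = -2, so Qd = 327 − 2P.
Supply slope: (223 − 208)/(67 − 62) = 3, so Qs = 3P + 22.
Without the tax, 327 − 2P = 3P + 22 gives 5P = 305, so P* = $61 and Q* = 205.
With the tax collected from consumers, demand (in seller-price terms) shifts: Qd = 327 − 2(P + 9).
New equilibrium: consumers pay $66.4, producers receive $57.4, Q = 194.2. (Wedge: Pb − Ps = 9.)
Burden on consumers: $5.4; on producers: $3.6. (They sum to $9.)

Consumers bear $5.4 per book; producers bear $3.6 per book.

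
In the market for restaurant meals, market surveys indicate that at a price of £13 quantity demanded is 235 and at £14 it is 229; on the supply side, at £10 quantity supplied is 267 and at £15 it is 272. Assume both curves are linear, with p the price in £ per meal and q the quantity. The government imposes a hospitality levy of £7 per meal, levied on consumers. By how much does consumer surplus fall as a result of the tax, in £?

Consumer surplus falls by £262.

Demand slope: (229 − 235)/(14 − 13) = -6, so qd = 313 − 6p.
Supply slope: (272 − 267)/(15 − 10) = 1, so qs = p + 257.
Before the tax: set 313 − 6p = p + 257 → p* = £8, q* = 265.
With the tax collected from consumers, demand (in seller-price terms) shifts: qd = 313 − 6(p + 7).
Solving gives q = 259 with consumers paying £9 and sellers receiving £2 (the £7 wedge).
ΔCS is the trapezoid between Q = 259 and Q = 265 of height £1: ½ · (265 + 259) · 1 = £262.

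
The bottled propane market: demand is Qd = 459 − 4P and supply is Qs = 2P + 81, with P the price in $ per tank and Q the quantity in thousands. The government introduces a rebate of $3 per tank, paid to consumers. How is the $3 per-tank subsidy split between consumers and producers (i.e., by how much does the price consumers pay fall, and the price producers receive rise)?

Before the subsidy: set 459 − 4P = 2P + 81 → P* = $63, Q* = 207.
With a per-unit subsidy paid to consumers, each effectively pays P − 3, so demand becomes Qd = 459 − 4(P − 3).
Solving gives Q = 211 with consumers paying $62 and producers receiving $65 (the $3 wedge).
Gain to consumers: $1; to producers: $2. (They sum to $3.)

Consumers gain $1 per tank; producers gain $2 per tank.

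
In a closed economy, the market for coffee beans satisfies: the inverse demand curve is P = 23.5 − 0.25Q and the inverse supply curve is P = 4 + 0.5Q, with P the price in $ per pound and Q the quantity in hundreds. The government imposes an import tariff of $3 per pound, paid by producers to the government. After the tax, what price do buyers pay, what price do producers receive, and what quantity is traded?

Buyers pay $18; producers receive $15; quantity = 22.

Inverting to Q(P) form: Qd = 94 − 4P; Qs = 2P − 8.
Before the tax: set 94 − 4P = 2P − 8 → P* = $17, Q* = 26.
With the tax collected from producers, supply shifts: Qs = 2(P − 3) − 8.
New equilibrium: buyers pay $18, producers receive $15, Q = 22. (Wedge: Pb − Ps = 3.)
The less price-elastic side of the market bears the larger share of a per-unit tax.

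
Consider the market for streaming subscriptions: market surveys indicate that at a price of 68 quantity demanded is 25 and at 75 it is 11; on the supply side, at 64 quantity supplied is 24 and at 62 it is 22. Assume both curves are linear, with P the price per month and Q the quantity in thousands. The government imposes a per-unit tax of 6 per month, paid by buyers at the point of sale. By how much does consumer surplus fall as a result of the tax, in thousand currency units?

Consumer surplus falls by 50 thousand.

Demand slope: (11 − 25)/(75 − 68) = -2, so Qd = 161 − 2P.
Supply slope: (22 − 24)/(62 − 64) = 1, so Qs = P − 40.
Without the tax, 161 − 2P = P − 40 gives 3P = 201, so P* = 67 and Q* = 27.
With the tax collected from buyers, demand (in seller-price terms) shifts: Qd = 161 − 2(P + 6).
New equilibrium: buyers pay 69, producers receive 63, Q = 23. (Wedge: Pb − Ps = 6.)
ΔCS is the trapezoid between Q = 23 and Q = 27 of height 2: ½ · (27 + 23) · 2 = 50.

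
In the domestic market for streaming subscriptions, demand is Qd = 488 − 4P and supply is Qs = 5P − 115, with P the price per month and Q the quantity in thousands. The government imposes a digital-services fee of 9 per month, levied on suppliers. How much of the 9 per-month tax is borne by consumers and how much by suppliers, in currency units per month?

Without the tax, 488 − 4P = 5P − 115 gives 9P = 603, so P* = 67 and Q* = 220.
With the tax collected from suppliers, supply shifts: Qs = 5(P − 9) − 115.
Solving gives Q = 200 with consumers paying 72 and suppliers receiving 63 (the 9 wedge).
Burden on consumers: 5; on suppliers: 4. (They sum to 9.)

Consumers bear 5 per month; suppliers bear 4 per month.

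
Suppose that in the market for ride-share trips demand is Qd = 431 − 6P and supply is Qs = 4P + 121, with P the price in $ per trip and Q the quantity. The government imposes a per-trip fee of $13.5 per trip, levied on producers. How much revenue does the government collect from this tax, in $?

Tax revenue = $2870.1.

Without the tax, 431 − 6P = 4P + 121 gives 10P = 310, so P* = $31 and Q* = 245.
With the tax collected from producers, supply shifts: Qs = 4(P − 13.5) + 121.
Solving gives Q = 212.6 with buyers paying $36.4 and producers receiving $22.9 (the $13.5 wedge).
Revenue = t · Q = 13.5 · 212.6 = $2870.1.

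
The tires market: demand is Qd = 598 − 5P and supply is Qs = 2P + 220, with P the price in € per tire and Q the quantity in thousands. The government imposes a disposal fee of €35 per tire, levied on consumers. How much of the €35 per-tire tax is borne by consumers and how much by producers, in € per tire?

Without the tax, 598 − 5P = 2P + 220 gives 7P = 378, so P* = €54 and Q* = 328.
With the tax collected from consumers, demand (in seller-price terms) shifts: Qd = 598 − 5(P + 35).
New equilibrium: consumers pay €64, producers receive €29, Q = 278. (Wedge: Pb − Ps = 35.)
Burden on consumers: €10; on producers: €25. (They sum to €35.)
The less price-elastic side of the market bears the larger share of a per-unit tax.

Consumers bear €10 per tire; producers bear €25 per tire.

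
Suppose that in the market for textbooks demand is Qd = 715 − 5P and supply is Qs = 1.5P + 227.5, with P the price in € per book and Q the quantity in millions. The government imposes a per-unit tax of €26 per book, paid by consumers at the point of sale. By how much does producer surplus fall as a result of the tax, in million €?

Producer surplus falls by €6500 million.

Without the tax, 715 − 5P = 1.5P + 227.5 gives 6.5P = 487.5, so P* = €75 and Q* = 340.
With the tax collected from consumers, demand (in seller-price terms) shifts: Qd = 715 − 5(P + 26).
New equilibrium: consumers pay €81, sellers receive €55, Q = 310. (Wedge: Pb − Ps = 26.)
ΔPS is the trapezoid between Q = 310 and Q = 340 of height €20: ½ · (340 + 310) · 20 = €6500.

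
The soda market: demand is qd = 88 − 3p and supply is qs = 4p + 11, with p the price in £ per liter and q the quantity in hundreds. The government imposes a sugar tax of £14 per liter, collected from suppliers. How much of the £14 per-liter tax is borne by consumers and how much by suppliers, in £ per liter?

Consumers bear £8 per liter; suppliers bear £6 per liter.

Without the tax, 88 − 3p = 4p + 11 gives 7p = 77, so p* = £11 and q* = 55.
With the tax collected from suppliers, supply shifts: qs = 4(p − 14) + 11.
New equilibrium: consumers pay £19, suppliers receive £5, q = 31. (Wedge: pb − ps = 14.)
Burden on consumers: £8; on suppliers: £6. (They sum to £14.)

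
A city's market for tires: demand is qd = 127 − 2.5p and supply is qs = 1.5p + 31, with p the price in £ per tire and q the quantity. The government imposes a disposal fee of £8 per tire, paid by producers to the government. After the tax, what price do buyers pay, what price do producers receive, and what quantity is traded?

Before the tax: set 127 − 2.5p = 1.5p + 31 → p* = £24, q* = 67.
With the tax collected from producers, supply shifts: qs = 1.5(p − 8) + 31.
New equilibrium: buyers pay £27, producers receive £19, q = 59.5. (Wedge: pb − ps = 8.)
The less price-elastic side of the market bears the larger share of a per-unit tax.

Buyers pay £27; producers receive £19; quantity = 59.5.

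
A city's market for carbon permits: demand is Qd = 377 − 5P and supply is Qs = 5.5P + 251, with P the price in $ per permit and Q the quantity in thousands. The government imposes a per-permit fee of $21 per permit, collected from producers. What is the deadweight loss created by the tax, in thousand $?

Deadweight loss = $577.5 thousand.

Without the tax, 377 − 5P = 5.5P + 251 gives 10.5P = 126, so P* = $12 and Q* = 317.
With the tax collected from producers, supply shifts: Qs = 5.5(P − 21) + 251.
New equilibrium: buyers pay $23, producers receive $2, Q = 262. (Wedge: Pb − Ps = 21.)
Quantity falls by |ΔQ| = |317 − 262| = 55.
DWL = ½ · t · |ΔQ| = ½ · 21 · 55 = $577.5.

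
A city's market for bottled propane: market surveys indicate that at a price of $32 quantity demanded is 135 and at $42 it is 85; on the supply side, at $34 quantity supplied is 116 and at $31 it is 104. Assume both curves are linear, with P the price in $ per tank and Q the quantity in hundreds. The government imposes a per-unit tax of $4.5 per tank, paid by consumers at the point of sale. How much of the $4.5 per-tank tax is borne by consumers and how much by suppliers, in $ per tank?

Consumers bear $2 per tank; suppliers bear $2.5 per tank.

Demand slope: (85 − 135)/(42 − 32) = -5, so Qd = 295 − 5P.
Supply slope: (104 − 116)/(31 − 34) = 4, so Qs = 4P − 20.
Before the tax: set 295 − 5P = 4P − 20 → P* = $35, Q* = 120.
With the tax collected from consumers, demand (in seller-price terms) shifts: Qd = 295 − 5(P + 4.5).
New equilibrium: consumers pay $37, suppliers receive $32.5, Q = 110. (Wedge: Pb − Ps = 4.5.)
Burden on consumers: $2; on suppliers: $2.5. (They sum to $4.5.)
The less price-elastic side of the market bears the larger share of a per-unit tax.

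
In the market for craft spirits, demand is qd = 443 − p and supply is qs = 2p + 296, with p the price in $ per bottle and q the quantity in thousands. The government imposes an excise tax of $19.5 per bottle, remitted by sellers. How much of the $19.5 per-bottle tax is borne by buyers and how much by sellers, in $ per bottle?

Buyers bear $13 per bottle; sellers bear $6.5 per bottle.

Without the tax, 443 − p = 2p + 296 gives 3p = 147, so p* = $49 and q* = 394.
With the tax collected from sellers, supply shifts: qs = 2(p − 19.5) + 296.
Solving gives q = 381 with buyers paying $62 and sellers receiving $42.5 (the $19.5 wedge).
Burden on buyers: $13; on sellers: $6.5. (They sum to $19.5.)
The less price-elastic side of the market bears the larger share of a per-unit tax.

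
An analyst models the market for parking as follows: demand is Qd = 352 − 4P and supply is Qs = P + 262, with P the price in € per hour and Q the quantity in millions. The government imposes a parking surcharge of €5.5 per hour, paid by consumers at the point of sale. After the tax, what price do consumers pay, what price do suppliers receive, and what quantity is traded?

Consumers pay €19.1; suppliers receive €13.6; quantity = 275.6.

Before the tax: set 352 − 4P = P + 262 → P* = €18, Q* = 280.
With the tax collected from consumers, demand (in seller-price terms) shifts: Qd = 352 − 4(P + 5.5).
New equilibrium: consumers pay €19.1, suppliers receive €13.6, Q = 275.6. (Wedge: Pb − Ps = 5.5.)
The less price-elastic side of the market bears the larger share of a per-unit tax.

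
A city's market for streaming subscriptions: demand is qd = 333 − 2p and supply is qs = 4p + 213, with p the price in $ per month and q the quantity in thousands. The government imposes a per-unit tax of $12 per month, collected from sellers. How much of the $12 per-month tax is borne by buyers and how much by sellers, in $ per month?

Buyers bear $8 per month; sellers bear $4 per month.

Without the tax, 333 − 2p = 4p + 213 gives 6p = 120, so p* = $20 and q* = 293.
With the tax collected from sellers, supply shifts: qs = 4(p − 12) + 213.
Solving gives q = 277 with buyers paying $28 and sellers receiving $16 (the $12 wedge).
Burden on buyers: $8; on sellers: $4. (They sum to $12.)
The less price-elastic side of the market bears the larger share of a per-unit tax.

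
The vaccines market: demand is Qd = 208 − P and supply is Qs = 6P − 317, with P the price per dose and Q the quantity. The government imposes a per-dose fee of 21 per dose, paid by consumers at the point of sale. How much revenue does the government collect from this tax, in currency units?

Tax revenue = 2415.

Without the tax, 208 − P = 6P − 317 gives 7P = 525, so P* = 75 and Q* = 133.
With the tax collected from consumers, demand (in seller-price terms) shifts: Qd = 208 − (P + 21).
New equilibrium: consumers pay 93, suppliers receive 72, Q = 115. (Wedge: Pb − Ps = 21.)
Revenue = t · Q = 21 · 115 = 2415.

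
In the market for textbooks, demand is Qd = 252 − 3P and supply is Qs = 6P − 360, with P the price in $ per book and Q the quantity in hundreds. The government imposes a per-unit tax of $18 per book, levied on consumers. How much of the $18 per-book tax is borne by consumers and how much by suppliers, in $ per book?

Consumers bear $12 per book; suppliers bear $6 per book.

Without the tax, 252 − 3P = 6P − 360 gives 9P = 612, so P* = $68 and Q* = 48.
With the tax collected from consumers, demand (in seller-price terms) shifts: Qd = 252 − 3(P + 18).
New equilibrium: consumers pay $80, suppliers receive $62, Q = 12. (Wedge: Pb − Ps = 18.)
Burden on consumers: $12; on suppliers: $6. (They sum to $18.)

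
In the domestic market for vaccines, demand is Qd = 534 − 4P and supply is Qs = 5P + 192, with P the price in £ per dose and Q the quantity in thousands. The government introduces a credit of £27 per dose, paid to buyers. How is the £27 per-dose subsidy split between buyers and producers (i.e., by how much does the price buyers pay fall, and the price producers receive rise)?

Buyers gain £15 per dose; producers gain £12 per dose.

Without the subsidy, 534 − 4P = 5P + 192 gives 9P = 342, so P* = £38 and Q* = 382.
With a per-unit subsidy paid to buyers, each effectively pays P − 27, so demand becomes Qd = 534 − 4(P − 27).
New equilibrium: buyers pay £23, producers receive £50, Q = 442. (Wedge: Pb − Ps = −27.)
Gain to buyers: £15; to producers: £12. (They sum to £27.)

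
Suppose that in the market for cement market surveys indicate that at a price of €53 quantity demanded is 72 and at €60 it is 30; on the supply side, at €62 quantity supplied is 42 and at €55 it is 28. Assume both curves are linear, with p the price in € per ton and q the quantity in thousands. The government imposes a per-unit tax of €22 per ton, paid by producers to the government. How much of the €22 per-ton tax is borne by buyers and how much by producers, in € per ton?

Buyers bear €5.5 per ton; producers bear €16.5 per ton.

Demand slope: (30 − 72)/(60 − 53) = -6, so qd = 390 − 6p.
Supply slope: (28 − 42)/(55 − 62) = 2, so qs = 2p − 82.
Before the tax: set 390 − 6p = 2p − 82 → p* = €59, q* = 36.
With the tax collected from producers, supply shifts: qs = 2(p − 22) − 82.
Solving gives q = 3 with buyers paying €64.5 and producers receiving €42.5 (the €22 wedge).
Burden on buyers: €5.5; on producers: €16.5. (They sum to €22.)
The less price-elastic side of the market bears the larger share of a per-unit tax.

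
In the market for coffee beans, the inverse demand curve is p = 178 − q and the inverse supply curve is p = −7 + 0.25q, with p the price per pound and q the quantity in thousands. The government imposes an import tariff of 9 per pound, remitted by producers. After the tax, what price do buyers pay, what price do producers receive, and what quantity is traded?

Rewrite in direct form: qd = 178 − p and qs = 4p + 28.
Before the tax: set 178 − p = 4p + 28 → p* = 30, q* = 148.
With the tax collected from producers, supply shifts: qs = 4(p − 9) + 28.
New equilibrium: buyers pay 37.2, producers receive 28.2, q = 140.8. (Wedge: pb − ps = 9.)

Buyers pay 37.2; producers receive 28.2; quantity = 140.8.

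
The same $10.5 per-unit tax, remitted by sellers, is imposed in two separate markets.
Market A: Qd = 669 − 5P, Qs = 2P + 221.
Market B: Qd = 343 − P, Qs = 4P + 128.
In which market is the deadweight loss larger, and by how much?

Market A: pre-tax P* = $64, Q* = 349; post-tax Q = 334; deadweight loss = $78.75.
Market B: pre-tax P* = $43, Q* = 300; post-tax Q = 291.6; deadweight loss = $44.1.
Difference: $78.75 vs $44.1 → market A is larger by $34.65.

Market A, by $34.65.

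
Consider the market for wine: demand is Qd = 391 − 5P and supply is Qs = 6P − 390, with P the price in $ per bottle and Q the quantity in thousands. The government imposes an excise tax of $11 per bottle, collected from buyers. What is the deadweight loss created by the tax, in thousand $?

Deadweight loss = $165 thousand.

Before the tax: set 391 − 5P = 6P − 390 → P* = $71, Q* = 36.
With the tax collected from buyers, demand (in seller-price terms) shifts: Qd = 391 − 5(P + 11).
New equilibrium: buyers pay $77, producers receive $66, Q = 6. (Wedge: Pb − Ps = 11.)
Quantity falls by |ΔQ| = |36 − 6| = 30.
DWL = ½ · t · |ΔQ| = ½ · 11 · 30 = $165.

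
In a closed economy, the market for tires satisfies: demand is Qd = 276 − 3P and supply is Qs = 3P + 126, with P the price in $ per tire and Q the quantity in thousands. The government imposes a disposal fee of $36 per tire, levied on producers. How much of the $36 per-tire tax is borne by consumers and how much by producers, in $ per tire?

Consumers bear $18 per tire; producers bear $18 per tire.

Before the tax: set 276 − 3P = 3P + 126 → P* = $25, Q* = 201.
With the tax collected from producers, supply shifts: Qs = 3(P − 36) + 126.
New equilibrium: consumers pay $43, producers receive $7, Q = 147. (Wedge: Pb − Ps = 36.)
Burden on consumers: $18; on producers: $18. (They sum to $36.)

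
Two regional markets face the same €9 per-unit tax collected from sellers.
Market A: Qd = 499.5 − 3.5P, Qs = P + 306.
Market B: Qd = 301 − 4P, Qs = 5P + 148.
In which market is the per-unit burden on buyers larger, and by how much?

Market B, by €3.

Market A: pre-tax P* = €43, Q* = 349; post-tax Q = 342; per-unit burden on buyers = €2.
Market B: pre-tax P* = €17, Q* = 233; post-tax Q = 213; per-unit burden on buyers = €5.
Difference: €2 vs €5 → market B is larger by €3.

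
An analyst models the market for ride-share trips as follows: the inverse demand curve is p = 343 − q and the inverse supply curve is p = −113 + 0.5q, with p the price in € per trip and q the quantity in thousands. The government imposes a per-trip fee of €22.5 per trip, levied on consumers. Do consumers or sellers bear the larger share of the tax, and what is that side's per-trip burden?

Inverting to q(p) form: qd = 343 − p; qs = 2p + 226.
Before the tax: set 343 − p = 2p + 226 → p* = €39, q* = 304.
With the tax collected from consumers, demand (in seller-price terms) shifts: qd = 343 − (p + 22.5).
New equilibrium: consumers pay €54, sellers receive €31.5, q = 289. (Wedge: pb − ps = 22.5.)
Per-trip burden: consumers €15, sellers €7.5.
Consumers take the larger share because demand is less price-elastic here (demand slope 1 vs supply slope 2).
The less price-elastic side of the market bears the larger share of a per-unit tax.

Consumers bear the larger share: €15 per trip.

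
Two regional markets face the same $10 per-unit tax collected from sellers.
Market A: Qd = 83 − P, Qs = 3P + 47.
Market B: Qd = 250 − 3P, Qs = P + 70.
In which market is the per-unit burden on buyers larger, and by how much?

Market A, by $5.

Market A: pre-tax P* = $9, Q* = 74; post-tax Q = 66.5; per-unit burden on buyers = $7.5.
Market B: pre-tax P* = $45, Q* = 115; post-tax Q = 107.5; per-unit burden on buyers = $2.5.
Difference: $7.5 vs $2.5 → market A is larger by $5.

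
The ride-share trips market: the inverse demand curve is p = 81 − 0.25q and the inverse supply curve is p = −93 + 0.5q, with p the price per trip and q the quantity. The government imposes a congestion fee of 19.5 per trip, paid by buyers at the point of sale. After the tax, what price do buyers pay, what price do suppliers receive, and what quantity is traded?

Buyers pay 29.5; suppliers receive 10; quantity = 206.

Rewrite in direct form: qd = 324 − 4p and qs = 2p + 186.
Before the tax: set 324 − 4p = 2p + 186 → p* = 23, q* = 232.
With the tax collected from buyers, demand (in seller-price terms) shifts: qd = 324 − 4(p + 19.5).
Solving gives q = 206 with buyers paying 29.5 and suppliers receiving 10 (the 19.5 wedge).
The less price-elastic side of the market bears the larger share of a per-unit tax.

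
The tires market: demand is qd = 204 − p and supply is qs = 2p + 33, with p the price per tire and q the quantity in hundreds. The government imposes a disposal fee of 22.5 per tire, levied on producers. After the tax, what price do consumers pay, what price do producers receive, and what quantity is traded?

Consumers pay 72; producers receive 49.5; quantity = 132.

Without the tax, 204 − p = 2p + 33 gives 3p = 171, so p* = 57 and q* = 147.
With the tax collected from producers, supply shifts: qs = 2(p − 22.5) + 33.
New equilibrium: consumers pay 72, producers receive 49.5, q = 132. (Wedge: pb − ps = 22.5.)
The less price-elastic side of the market bears the larger share of a per-unit tax.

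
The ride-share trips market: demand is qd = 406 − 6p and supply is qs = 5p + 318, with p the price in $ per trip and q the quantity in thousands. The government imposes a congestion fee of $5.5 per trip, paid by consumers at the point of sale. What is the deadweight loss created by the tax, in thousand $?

Deadweight loss = $41.25 thousand.

Without the tax, 406 − 6p = 5p + 318 gives 11p = 88, so p* = $8 and q* = 358.
With the tax collected from consumers, demand (in seller-price terms) shifts: qd = 406 − 6(p + 5.5).
Solving gives q = 343 with consumers paying $10.5 and producers receiving $5 (the $5.5 wedge).
Quantity falls by |ΔQ| = |358 − 343| = 15.
DWL = ½ · t · |ΔQ| = ½ · 5.5 · 15 = $41.25.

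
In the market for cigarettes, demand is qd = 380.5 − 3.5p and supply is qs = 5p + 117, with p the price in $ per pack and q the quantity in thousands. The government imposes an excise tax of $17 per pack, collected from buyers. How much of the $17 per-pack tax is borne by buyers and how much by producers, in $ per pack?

Without the tax, 380.5 − 3.5p = 5p + 117 gives 8.5p = 263.5, so p* = $31 and q* = 272.
With the tax collected from buyers, demand (in seller-price terms) shifts: qd = 380.5 − 3.5(p + 17).
Solving gives q = 237 with buyers paying $41 and producers receiving $24 (the $17 wedge).
Burden on buyers: $10; on producers: $7. (They sum to $17.)

Buyers bear $10 per pack; producers bear $7 per pack.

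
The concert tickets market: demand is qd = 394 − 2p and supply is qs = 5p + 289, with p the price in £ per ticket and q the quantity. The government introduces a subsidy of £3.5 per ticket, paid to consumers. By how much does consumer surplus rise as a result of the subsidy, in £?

Before the subsidy: set 394 − 2p = 5p + 289 → p* = £15, q* = 364.
With a per-unit subsidy paid to consumers, each effectively pays p − 3.5, so demand becomes qd = 394 − 2(p − 3.5).
Solving gives q = 369 with consumers paying £12.5 and suppliers receiving £16 (the £3.5 wedge).
ΔCS is the trapezoid between Q = 369 and Q = 364 of height £2.5: ½ · (364 + 369) · 2.5 = £916.25.

Consumer surplus rises by £916.25.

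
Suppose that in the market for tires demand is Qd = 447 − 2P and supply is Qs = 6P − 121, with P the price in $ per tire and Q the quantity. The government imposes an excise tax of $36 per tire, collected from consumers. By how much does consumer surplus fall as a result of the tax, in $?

Without the tax, 447 − 2P = 6P − 121 gives 8P = 568, so P* = $71 and Q* = 305.
With the tax collected from consumers, demand (in seller-price terms) shifts: Qd = 447 − 2(P + 36).
Solving gives Q = 251 with consumers paying $98 and producers receiving $62 (the $36 wedge).
ΔCS is the trapezoid between Q = 251 and Q = 305 of height $27: ½ · (305 + 251) · 27 = $7506.

Consumer surplus falls by $7506.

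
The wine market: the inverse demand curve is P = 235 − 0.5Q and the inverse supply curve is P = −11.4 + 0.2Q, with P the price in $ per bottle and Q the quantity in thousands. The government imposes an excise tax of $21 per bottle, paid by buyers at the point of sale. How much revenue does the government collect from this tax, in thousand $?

Rewrite in direct form: Qd = 470 − 2P and Qs = 5P + 57.
Without the tax, 470 − 2P = 5P + 57 gives 7P = 413, so P* = $59 and Q* = 352.
With the tax collected from buyers, demand (in seller-price terms) shifts: Qd = 470 − 2(P + 21).
Solving gives Q = 322 with buyers paying $74 and producers receiving $53 (the $21 wedge).
Revenue = t · Q = 21 · 322 = $6762.

Tax revenue = $6762 thousand.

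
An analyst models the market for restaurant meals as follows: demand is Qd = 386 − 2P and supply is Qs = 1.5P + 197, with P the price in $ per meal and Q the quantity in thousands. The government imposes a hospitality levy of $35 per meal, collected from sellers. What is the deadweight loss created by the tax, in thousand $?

Before the tax: set 386 − 2P = 1.5P + 197 → P* = $54, Q* = 278.
With the tax collected from sellers, supply shifts: Qs = 1.5(P − 35) + 197.
Solving gives Q = 248 with buyers paying $69 and sellers receiving $34 (the $35 wedge).
Quantity falls by |ΔQ| = |278 − 248| = 30.
DWL = ½ · t · |ΔQ| = ½ · 35 · 30 = $525.

Deadweight loss = $525 thousand.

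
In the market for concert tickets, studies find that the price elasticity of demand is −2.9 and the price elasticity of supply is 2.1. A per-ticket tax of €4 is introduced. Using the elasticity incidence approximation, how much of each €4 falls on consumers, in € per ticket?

Incidence ratio: consumers' share ≈ εs / (εs + |εd|) = 2.1 / (2.1 + 2.9) = 0.42.
So consumers bear ≈ 0.42 × €4 = €1.68; suppliers bear €2.32.

Consumers bear ≈ €1.68 per ticket.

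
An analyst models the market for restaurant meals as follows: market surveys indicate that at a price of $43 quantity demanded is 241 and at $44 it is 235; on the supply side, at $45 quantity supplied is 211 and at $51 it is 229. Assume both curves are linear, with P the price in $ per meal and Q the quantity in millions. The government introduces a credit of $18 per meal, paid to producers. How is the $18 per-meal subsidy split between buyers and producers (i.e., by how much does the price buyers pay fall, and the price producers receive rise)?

Demand slope: (235 − 241)/(44 − 43) = -6, so Qd = 499 − 6P.
Supply slope: (229 − 211)/(51 − 45) = 3, so Qs = 3P + 76.
Without the subsidy, 499 − 6P = 3P + 76 gives 9P = 423, so P* = $47 and Q* = 217.
With a per-unit subsidy paid to producers, each receives P + 18 per unit sold, so supply becomes Qs = 3(P + 18) + 76.
Solving gives Q = 253 with buyers paying $41 and producers receiving $59 (the $18 wedge).
Gain to buyers: $6; to producers: $12. (They sum to $18.)

Buyers gain $6 per meal; producers gain $12 per meal.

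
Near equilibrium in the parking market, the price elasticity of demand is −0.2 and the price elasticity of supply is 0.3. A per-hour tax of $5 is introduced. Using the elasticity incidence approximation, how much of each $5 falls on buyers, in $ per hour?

Incidence ratio: buyers' share ≈ εs / (εs + |εd|) = 0.3 / (0.3 + 0.2) = 0.6.
So buyers bear ≈ 0.6 × $5 = $3; suppliers bear $2.

Buyers bear ≈ $3 per hour.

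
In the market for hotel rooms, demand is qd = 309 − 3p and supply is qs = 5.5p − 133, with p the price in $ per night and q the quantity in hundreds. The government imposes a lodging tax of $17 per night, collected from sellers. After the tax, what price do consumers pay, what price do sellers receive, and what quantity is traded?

Consumers pay $63; sellers receive $46; quantity = 120.

Without the tax, 309 − 3p = 5.5p − 133 gives 8.5p = 442, so p* = $52 and q* = 153.
With the tax collected from sellers, supply shifts: qs = 5.5(p − 17) − 133.
Solving gives q = 120 with consumers paying $63 and sellers receiving $46 (the $17 wedge).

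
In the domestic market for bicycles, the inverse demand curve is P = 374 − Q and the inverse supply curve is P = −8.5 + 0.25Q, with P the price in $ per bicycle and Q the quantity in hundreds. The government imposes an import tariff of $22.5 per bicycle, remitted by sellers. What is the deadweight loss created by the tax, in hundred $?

Deadweight loss = $202.5 hundred.

Inverting to Q(P) form: Qd = 374 − P; Qs = 4P + 34.
Before the tax: set 374 − P = 4P + 34 → P* = $68, Q* = 306.
With the tax collected from sellers, supply shifts: Qs = 4(P − 22.5) + 34.
Solving gives Q = 288 with consumers paying $86 and sellers receiving $63.5 (the $22.5 wedge).
Quantity falls by |ΔQ| = |306 − 288| = 18.
DWL = ½ · t · |ΔQ| = ½ · 22.5 · 18 = $202.5.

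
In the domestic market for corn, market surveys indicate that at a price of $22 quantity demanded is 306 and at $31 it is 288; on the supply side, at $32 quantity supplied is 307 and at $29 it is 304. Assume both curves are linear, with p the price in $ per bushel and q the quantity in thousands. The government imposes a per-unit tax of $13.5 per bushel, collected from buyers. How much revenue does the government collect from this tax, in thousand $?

Demand slope: (288 − 306)/(31 − 22) = -2, so qd = 350 − 2p.
Supply slope: (304 − 307)/(29 − 32) = 1, so qs = p + 275.
Without the tax, 350 − 2p = p + 275 gives 3p = 75, so p* = $25 and q* = 300.
With the tax collected from buyers, demand (in seller-price terms) shifts: qd = 350 − 2(p + 13.5).
New equilibrium: buyers pay $29.5, sellers receive $16, q = 291. (Wedge: pb − ps = 13.5.)
Revenue = t · Q = 13.5 · 291 = $3928.5.

Tax revenue = $3928.5 thousand.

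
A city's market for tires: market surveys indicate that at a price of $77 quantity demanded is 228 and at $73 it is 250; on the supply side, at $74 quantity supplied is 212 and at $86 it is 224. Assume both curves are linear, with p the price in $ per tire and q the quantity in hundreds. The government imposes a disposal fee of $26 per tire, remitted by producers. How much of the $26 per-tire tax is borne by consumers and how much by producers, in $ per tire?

Consumers bear $4 per tire; producers bear $22 per tire.

Demand slope: (250 − 228)/(73 − 77) = -5.5, so qd = 651.5 − 5.5p.
Supply slope: (224 − 212)/(86 − 74) = 1, so qs = p + 138.
Without the tax, 651.5 − 5.5p = p + 138 gives 6.5p = 513.5, so p* = $79 and q* = 217.
With the tax collected from producers, supply shifts: qs = (p − 26) + 138.
New equilibrium: consumers pay $83, producers receive $57, q = 195. (Wedge: pb − ps = 26.)
Burden on consumers: $4; on producers: $22. (They sum to $26.)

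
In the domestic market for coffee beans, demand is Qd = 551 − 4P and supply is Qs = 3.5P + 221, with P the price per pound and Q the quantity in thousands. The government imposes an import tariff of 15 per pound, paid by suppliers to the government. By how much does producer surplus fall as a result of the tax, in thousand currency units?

Producer surplus falls by 2888 thousand.

Without the tax, 551 − 4P = 3.5P + 221 gives 7.5P = 330, so P* = 44 and Q* = 375.
With the tax collected from suppliers, supply shifts: Qs = 3.5(P − 15) + 221.
New equilibrium: consumers pay 51, suppliers receive 36, Q = 347. (Wedge: Pb − Ps = 15.)
ΔPS is the trapezoid between Q = 347 and Q = 375 of height 8: ½ · (375 + 347) · 8 = 2888.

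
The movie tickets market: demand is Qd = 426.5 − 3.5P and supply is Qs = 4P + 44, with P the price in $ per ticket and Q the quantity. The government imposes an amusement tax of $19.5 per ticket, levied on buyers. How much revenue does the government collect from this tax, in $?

Before the tax: set 426.5 − 3.5P = 4P + 44 → P* = $51, Q* = 248.
With the tax collected from buyers, demand (in seller-price terms) shifts: Qd = 426.5 − 3.5(P + 19.5).
New equilibrium: buyers pay $61.4, sellers receive $41.9, Q = 211.6. (Wedge: Pb − Ps = 19.5.)
Revenue = t · Q = 19.5 · 211.6 = $4126.2.

Tax revenue = $4126.2.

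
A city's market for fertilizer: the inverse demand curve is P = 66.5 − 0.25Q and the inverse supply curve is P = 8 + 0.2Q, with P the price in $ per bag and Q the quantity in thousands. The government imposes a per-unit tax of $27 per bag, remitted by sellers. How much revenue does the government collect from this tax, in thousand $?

Tax revenue = $1890 thousand.

Rewrite in direct form: Qd = 266 − 4P and Qs = 5P − 40.
Without the tax, 266 − 4P = 5P − 40 gives 9P = 306, so P* = $34 and Q* = 130.
With the tax collected from sellers, supply shifts: Qs = 5(P − 27) − 40.
New equilibrium: consumers pay $49, sellers receive $22, Q = 70. (Wedge: Pb − Ps = 27.)
Revenue = t · Q = 27 · 70 = $1890.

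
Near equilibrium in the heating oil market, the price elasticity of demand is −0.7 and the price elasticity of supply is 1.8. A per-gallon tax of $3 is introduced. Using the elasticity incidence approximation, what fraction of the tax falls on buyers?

Incidence ratio: buyers' share ≈ εs / (εs + |εd|) = 1.8 / (1.8 + 0.7) = 0.72.
Supply is the more elastic side, so buyers bear the larger share.

Buyers' share ≈ 0.72.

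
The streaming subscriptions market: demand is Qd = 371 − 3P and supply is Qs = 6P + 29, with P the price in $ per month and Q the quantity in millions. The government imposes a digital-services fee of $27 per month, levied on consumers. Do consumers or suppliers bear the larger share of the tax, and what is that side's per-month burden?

Consumers bear the larger share: $18 per month.

Before the tax: set 371 − 3P = 6P + 29 → P* = $38, Q* = 257.
With the tax collected from consumers, demand (in seller-price terms) shifts: Qd = 371 − 3(P + 27).
Solving gives Q = 203 with consumers paying $56 and suppliers receiving $29 (the $27 wedge).
Per-month burden: consumers $18, suppliers $9.
Consumers take the larger share because demand is less price-elastic here (demand slope 3 vs supply slope 6).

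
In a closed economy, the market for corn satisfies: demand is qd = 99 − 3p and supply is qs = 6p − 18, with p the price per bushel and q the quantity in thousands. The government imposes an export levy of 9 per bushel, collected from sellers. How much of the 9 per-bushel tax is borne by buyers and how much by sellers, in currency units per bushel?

Buyers bear 6 per bushel; sellers bear 3 per bushel.

Before the tax: set 99 − 3p = 6p − 18 → p* = 13, q* = 60.
With the tax collected from sellers, supply shifts: qs = 6(p − 9) − 18.
Solving gives q = 42 with buyers paying 19 and sellers receiving 10 (the 9 wedge).
Burden on buyers: 6; on sellers: 3. (They sum to 9.)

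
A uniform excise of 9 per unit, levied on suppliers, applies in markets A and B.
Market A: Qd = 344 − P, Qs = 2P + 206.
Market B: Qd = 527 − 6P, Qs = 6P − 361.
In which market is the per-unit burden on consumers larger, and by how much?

Market A, by 1.5.

Market A: pre-tax P* = 46, Q* = 298; post-tax Q = 292; per-unit burden on consumers = 6.
Market B: pre-tax P* = 74, Q* = 83; post-tax Q = 56; per-unit burden on consumers = 4.5.
Difference: 6 vs 4.5 → market A is larger by 1.5.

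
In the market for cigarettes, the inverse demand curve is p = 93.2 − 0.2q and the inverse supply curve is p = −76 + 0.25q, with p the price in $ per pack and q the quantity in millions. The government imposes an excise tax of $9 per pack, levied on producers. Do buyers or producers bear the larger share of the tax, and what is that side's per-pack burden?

Producers bear the larger share: $5 per pack.

Inverting to q(p) form: qd = 466 − 5p; qs = 4p + 304.
Without the tax, 466 − 5p = 4p + 304 gives 9p = 162, so p* = $18 and q* = 376.
With the tax collected from producers, supply shifts: qs = 4(p − 9) + 304.
New equilibrium: buyers pay $22, producers receive $13, q = 356. (Wedge: pb − ps = 9.)
Per-pack burden: buyers $4, producers $5.
Producers take the larger share because supply is less price-elastic here (demand slope 5 vs supply slope 4).
The less price-elastic side of the market bears the larger share of a per-unit tax.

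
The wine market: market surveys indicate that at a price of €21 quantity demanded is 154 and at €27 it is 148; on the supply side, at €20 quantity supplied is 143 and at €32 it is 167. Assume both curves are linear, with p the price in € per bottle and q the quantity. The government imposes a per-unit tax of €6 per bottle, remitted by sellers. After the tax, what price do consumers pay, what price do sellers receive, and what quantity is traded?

Consumers pay €28; sellers receive €22; quantity = 147.

Demand slope: (148 − 154)/(27 − 21) = -1, so qd = 175 − p.
Supply slope: (167 − 143)/(32 − 20) = 2, so qs = 2p + 103.
Before the tax: set 175 − p = 2p + 103 → p* = €24, q* = 151.
With the tax collected from sellers, supply shifts: qs = 2(p − 6) + 103.
Solving gives q = 147 with consumers paying €28 and sellers receiving €22 (the €6 wedge).
The less price-elastic side of the market bears the larger share of a per-unit tax.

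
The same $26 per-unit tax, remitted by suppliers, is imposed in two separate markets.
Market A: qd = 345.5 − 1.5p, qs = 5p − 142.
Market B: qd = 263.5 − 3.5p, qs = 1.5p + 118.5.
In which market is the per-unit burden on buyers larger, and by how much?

Market A, by $12.2.

Market A: pre-tax p* = $75, q* = 233; post-tax q = 203; per-unit burden on buyers = $20.
Market B: pre-tax p* = $29, q* = 162; post-tax q = 134.7; per-unit burden on buyers = $7.8.
Difference: $20 vs $7.8 → market A is larger by $12.2.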